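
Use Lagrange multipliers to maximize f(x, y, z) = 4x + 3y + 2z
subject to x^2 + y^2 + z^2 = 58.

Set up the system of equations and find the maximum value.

Lagrange conditions: 4 = 2*lambda*x, 3 = 2*lambda*y, 2 = 2*lambda*z
So x:4 = y:3 = z:2, i.e. x = 4t, y = 3t, z = 2t
Constraint: t^2*(4^2 + 3^2 + 2^2) = 58
  t^2 * 29 = 58  =>  t = sqrt(2)
Maximum = 4*4t + 3*3t + 2*2t = 29*sqrt(2) = sqrt(1682)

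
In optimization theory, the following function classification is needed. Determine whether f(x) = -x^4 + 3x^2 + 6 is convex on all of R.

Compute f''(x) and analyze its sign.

f(x) = -x^4 + 3x^2 + 6
f'(x) = -4x^3 + 6x
f''(x) = -12x^2 + 6
f''(x) = -12x^2 + 6 -> -inf as |x| -> inf
Therefore, f is not globally convex on R.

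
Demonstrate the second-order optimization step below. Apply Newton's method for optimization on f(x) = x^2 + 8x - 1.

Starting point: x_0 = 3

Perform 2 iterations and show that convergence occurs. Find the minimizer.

f(x) = x^2 + 8x - 1, f'(x) = 2x + (8), f''(x) = 2
Step 1: f'(3) = 14, x_1 = 3 - 14/2 = -4
Step 2: f'(-4) = 0, x_2 = -4 (converged)
Newton's method converges in 1 step for quadratics.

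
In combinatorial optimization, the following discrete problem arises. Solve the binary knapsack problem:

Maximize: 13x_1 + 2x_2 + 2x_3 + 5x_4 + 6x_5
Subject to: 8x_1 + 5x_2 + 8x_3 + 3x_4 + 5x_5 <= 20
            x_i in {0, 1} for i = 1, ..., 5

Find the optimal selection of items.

Items: item 1 (v=13, w=8), item 2 (v=2, w=5), item 3 (v=2, w=8), item 4 (v=5, w=3), item 5 (v=6, w=5)
Capacity: 20
Checking all 32 subsets (w = total weight, v = total value):
  {}: w = 0, v = 0
  {1}: w = 8, v = 13
  {2}: w = 5, v = 2
  {3}: w = 8, v = 2
  {4}: w = 3, v = 5
  {5}: w = 5, v = 6
  {1, 2}: w = 13, v = 15
  {1, 3}: w = 16, v = 15
  {1, 4}: w = 11, v = 18
  {1, 5}: w = 13, v = 19
  {2, 3}: w = 13, v = 4
  {2, 4}: w = 8, v = 7
  {2, 5}: w = 10, v = 8
  {3, 4}: w = 11, v = 7
  {3, 5}: w = 13, v = 8
  {4, 5}: w = 8, v = 11
  {1, 2, 3}: w = 21 > 20, infeasible
  {1, 2, 4}: w = 16, v = 20
  {1, 2, 5}: w = 18, v = 21
  {1, 3, 4}: w = 19, v = 20
  {1, 3, 5}: w = 21 > 20, infeasible
  {1, 4, 5}: w = 16, v = 24
  {2, 3, 4}: w = 16, v = 9
  {2, 3, 5}: w = 18, v = 10
  {2, 4, 5}: w = 13, v = 13
  {3, 4, 5}: w = 16, v = 13
  {1, 2, 3, 4}: w = 24 > 20, infeasible
  {1, 2, 3, 5}: w = 26 > 20, infeasible
  {1, 2, 4, 5}: w = 21 > 20, infeasible
  {1, 3, 4, 5}: w = 24 > 20, infeasible
  {2, 3, 4, 5}: w = 21 > 20, infeasible
  {1, 2, 3, 4, 5}: w = 29 > 20, infeasible
Best feasible subset: items [1, 4, 5]
Total weight: 16 <= 20, total value: 24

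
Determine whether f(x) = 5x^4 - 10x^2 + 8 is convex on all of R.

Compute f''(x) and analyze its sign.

f(x) = 5x^4 - 10x^2 + 8
f'(x) = 20x^3 + -20x
f''(x) = 60x^2 + -20
f''(0) = -20 < 0, so not convex near x = 0
Therefore, f is not globally convex on R.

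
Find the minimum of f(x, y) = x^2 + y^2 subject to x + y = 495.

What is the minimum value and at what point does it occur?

Substitute y = 495 - x into f(x,y) = x^2 + y^2:
g(x) = x^2 + (495 - x)^2 = 2x^2 - 990x + 245025
g'(x) = 4x - 990 = 0  =>  x = 495/2
y = 495 - 495/2 = 495/2
Minimum value = (495/2)^2 + (495/2)^2 = 245025/2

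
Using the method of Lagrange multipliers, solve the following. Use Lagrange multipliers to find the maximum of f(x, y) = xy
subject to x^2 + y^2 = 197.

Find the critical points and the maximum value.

Lagrange conditions: y = 2*lambda*x and x = 2*lambda*y
If x = 0 then y = 0, violating the constraint, so x, y != 0.
Dividing: y/x = x/y => x^2 = y^2 => y = x or y = -x
Constraint: 2x^2 = 197 => x^2 = 197/2 => x = +/-sqrt(197/2)
Critical points: (sqrt(197/2), sqrt(197/2)), (-sqrt(197/2), -sqrt(197/2)), (sqrt(197/2), -sqrt(197/2)), (-sqrt(197/2), sqrt(197/2))
  y = x:  xy = x^2 = 197/2  at (sqrt(197/2), sqrt(197/2)) and (-sqrt(197/2), -sqrt(197/2))
  y = -x: xy = -x^2 = -197/2 at (sqrt(197/2), -sqrt(197/2)) and (-sqrt(197/2), sqrt(197/2))
Maximum xy = 197/2 at (sqrt(197/2), sqrt(197/2)) and (-sqrt(197/2), -sqrt(197/2))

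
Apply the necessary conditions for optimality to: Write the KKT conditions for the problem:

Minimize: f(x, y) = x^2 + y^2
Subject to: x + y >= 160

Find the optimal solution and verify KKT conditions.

KKT conditions for min x^2 + y^2 s.t. x + y >= 160:
Stationarity: 2x = mu, 2y = mu
So x = y = mu/2.
Complementary slackness: mu*(x + y - 160) = 0
Primal feasibility: x + y >= 160; dual feasibility: mu >= 0
If mu = 0 then x = y = 0, but 0 + 0 < 160 is infeasible, so the constraint is active.
Constraint active: x + y = 2*(mu/2) = 160 => mu = 160
x = y = 80, f = 12800
Verify: stationarity 2*80 = 160 = mu; primal 80 + 80 = 160 >= 160; dual mu = 160 >= 0; complementary slackness 160*(160 - 160) = 0. All KKT conditions hold.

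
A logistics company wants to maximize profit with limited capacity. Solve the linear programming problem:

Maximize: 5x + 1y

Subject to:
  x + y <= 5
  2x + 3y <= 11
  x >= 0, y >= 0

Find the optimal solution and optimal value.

Feasible vertices: (0, 0), (0, 11/3), (4, 1), (5, 0)
Objective 5x + 1y at each:
  (0, 0): 0
  (0, 11/3): 11/3
  (4, 1): 21
  (5, 0): 25
Maximum is 25 at (5, 0).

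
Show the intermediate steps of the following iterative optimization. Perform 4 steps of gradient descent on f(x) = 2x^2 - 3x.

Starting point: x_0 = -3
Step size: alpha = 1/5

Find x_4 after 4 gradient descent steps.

f(x) = 2x^2 - 3x, f'(x) = 4x + (-3)
Step 1: f'(-3) = -15, x_1 = -3 - 1/5 * -15 = 0
Step 2: f'(0) = -3, x_2 = 0 - 1/5 * -3 = 3/5
Step 3: f'(3/5) = -3/5, x_3 = 3/5 - 1/5 * -3/5 = 18/25
Step 4: f'(18/25) = -3/25, x_4 = 18/25 - 1/5 * -3/25 = 93/125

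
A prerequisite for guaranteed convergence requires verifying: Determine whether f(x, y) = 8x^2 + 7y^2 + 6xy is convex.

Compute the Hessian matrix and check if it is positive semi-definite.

f(x,y) = 8x^2 + 7y^2 + 6xy
Hessian H = [[16, 6], [6, 14]]
trace(H) = 30, det(H) = 188
Eigenvalues: (30 +/- sqrt(148)) / 2 = 21.08, 8.917
Since both eigenvalues > 0, f is convex.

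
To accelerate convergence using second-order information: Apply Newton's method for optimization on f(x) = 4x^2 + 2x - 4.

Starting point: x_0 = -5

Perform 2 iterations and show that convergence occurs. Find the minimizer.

f(x) = 4x^2 + 2x - 4, f'(x) = 8x + (2), f''(x) = 8
Step 1: f'(-5) = -38, x_1 = -5 - -38/8 = -1/4
Step 2: f'(-1/4) = 0, x_2 = -1/4 (converged)
Newton's method converges in 1 step for quadratics.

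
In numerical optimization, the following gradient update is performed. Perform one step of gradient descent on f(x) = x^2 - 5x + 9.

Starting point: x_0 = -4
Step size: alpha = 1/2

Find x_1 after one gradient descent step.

f(x) = x^2 - 5x + 9
f'(x) = 2x - 5
f'(-4) = 2*-4 + (-5) = -13
x_1 = x_0 - alpha * f'(x_0) = -4 - 1/2 * -13 = 5/2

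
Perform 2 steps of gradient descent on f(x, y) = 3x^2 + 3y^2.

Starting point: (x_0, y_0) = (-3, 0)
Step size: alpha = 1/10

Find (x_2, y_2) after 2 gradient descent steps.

f(x,y) = 3x^2 + 3y^2
grad_x = 6x + 0y, grad_y = 6y + 0x
Step 1: grad = (-18, 0), (-6/5, 0)
Step 2: grad = (-36/5, 0), (-12/25, 0)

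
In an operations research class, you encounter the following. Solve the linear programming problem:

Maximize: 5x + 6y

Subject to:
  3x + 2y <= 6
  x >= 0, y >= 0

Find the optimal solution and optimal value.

The feasible region has vertices at [(0, 0), (2, 0), (0, 3)].
Checking objective 5x + 6y at each vertex:
  (0, 0): 5*0 + 6*0 = 0
  (2, 0): 5*2 + 6*0 = 10
  (0, 3): 5*0 + 6*3 = 18
Maximum is 18 at (0, 3).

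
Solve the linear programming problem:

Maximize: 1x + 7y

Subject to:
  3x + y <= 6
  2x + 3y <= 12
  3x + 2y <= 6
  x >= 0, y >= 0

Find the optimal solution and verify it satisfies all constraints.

Feasible vertices: (0, 0), (0, 3), (2, 0)
Objective 1x + 7y at each vertex:
  (0, 0): 0
  (0, 3): 21
  (2, 0): 2
Maximum is 21 at (0, 3).
Verify constraints at (x, y) = (0, 3):
  3*0 + 1*3 = 3 <= 6
  2*0 + 3*3 = 9 <= 12
  3*0 + 2*3 = 6 <= 6 (active)
  x = 0 >= 0, y = 3 >= 0. All constraints satisfied.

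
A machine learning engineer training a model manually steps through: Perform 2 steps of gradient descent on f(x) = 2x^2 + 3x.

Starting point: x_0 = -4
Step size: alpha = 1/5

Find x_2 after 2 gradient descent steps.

f(x) = 2x^2 + 3x, f'(x) = 4x + (3)
Step 1: f'(-4) = -13, x_1 = -4 - 1/5 * -13 = -7/5
Step 2: f'(-7/5) = -13/5, x_2 = -7/5 - 1/5 * -13/5 = -22/25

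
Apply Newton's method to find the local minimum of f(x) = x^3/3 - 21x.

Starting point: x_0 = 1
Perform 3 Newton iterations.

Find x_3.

f(x) = x^3/3 - 21x
f'(x) = x^2 - 21, f''(x) = 2x
Newton update: x_{n+1} = x_n - (x_n^2 - 21)/(2*x_n)
Step 1: x_0 = 1, f'=-20, f''=2, x_1 = 11
Step 2: x_1 = 11, f'=100, f''=22, x_2 = 71/11
Step 3: x_2 = 71/11, f'=2500/121, f''=142/11, x_3 = 3791/781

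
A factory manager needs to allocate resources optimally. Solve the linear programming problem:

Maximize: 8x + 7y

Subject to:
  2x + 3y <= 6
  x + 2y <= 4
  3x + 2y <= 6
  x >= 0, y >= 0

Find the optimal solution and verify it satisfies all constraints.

Feasible vertices: (0, 0), (0, 2), (6/5, 6/5), (2, 0)
Objective 8x + 7y at each vertex:
  (0, 0): 0
  (0, 2): 14
  (6/5, 6/5): 18
  (2, 0): 16
Maximum is 18 at (6/5, 6/5).
Verify constraints at (x, y) = (6/5, 6/5):
  2*(6/5) + 3*(6/5) = 6 <= 6 (active)
  1*(6/5) + 2*(6/5) = 18/5 <= 4
  3*(6/5) + 2*(6/5) = 6 <= 6 (active)
  x = 6/5 >= 0, y = 6/5 >= 0. All constraints satisfied.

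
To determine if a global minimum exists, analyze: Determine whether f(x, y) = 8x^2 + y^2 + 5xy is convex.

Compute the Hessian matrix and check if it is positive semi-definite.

f(x,y) = 8x^2 + y^2 + 5xy
Hessian H = [[16, 5], [5, 2]]
trace(H) = 18, det(H) = 7
Eigenvalues: (18 +/- sqrt(296)) / 2 = 17.6, 0.3977
Since both eigenvalues > 0, f is convex.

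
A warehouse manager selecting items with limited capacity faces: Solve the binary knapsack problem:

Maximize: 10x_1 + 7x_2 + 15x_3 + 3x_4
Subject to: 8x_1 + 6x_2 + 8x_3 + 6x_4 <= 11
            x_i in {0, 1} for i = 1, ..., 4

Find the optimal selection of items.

Items: item 1 (v=10, w=8), item 2 (v=7, w=6), item 3 (v=15, w=8), item 4 (v=3, w=6)
Capacity: 11
Checking all 16 subsets (w = total weight, v = total value):
  {}: w = 0, v = 0
  {1}: w = 8, v = 10
  {2}: w = 6, v = 7
  {3}: w = 8, v = 15
  {4}: w = 6, v = 3
  {1, 2}: w = 14 > 11, infeasible
  {1, 3}: w = 16 > 11, infeasible
  {1, 4}: w = 14 > 11, infeasible
  {2, 3}: w = 14 > 11, infeasible
  {2, 4}: w = 12 > 11, infeasible
  {3, 4}: w = 14 > 11, infeasible
  {1, 2, 3}: w = 22 > 11, infeasible
  {1, 2, 4}: w = 20 > 11, infeasible
  {1, 3, 4}: w = 22 > 11, infeasible
  {2, 3, 4}: w = 20 > 11, infeasible
  {1, 2, 3, 4}: w = 28 > 11, infeasible
Best feasible subset: items [3]
Total weight: 8 <= 11, total value: 15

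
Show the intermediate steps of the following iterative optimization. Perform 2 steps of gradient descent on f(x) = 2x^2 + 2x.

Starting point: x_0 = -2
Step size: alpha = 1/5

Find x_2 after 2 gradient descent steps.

f(x) = 2x^2 + 2x, f'(x) = 4x + (2)
Step 1: f'(-2) = -6, x_1 = -2 - 1/5 * -6 = -4/5
Step 2: f'(-4/5) = -6/5, x_2 = -4/5 - 1/5 * -6/5 = -14/25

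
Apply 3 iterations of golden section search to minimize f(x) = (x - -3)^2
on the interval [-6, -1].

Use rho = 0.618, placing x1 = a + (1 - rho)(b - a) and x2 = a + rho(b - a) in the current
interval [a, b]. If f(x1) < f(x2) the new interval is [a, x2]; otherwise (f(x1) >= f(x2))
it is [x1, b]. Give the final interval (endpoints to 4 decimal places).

Golden section search for min of f(x) = (x - -3)^2 on [-6, -1].
Each step: x1 = a + (1 - rho)(b - a), x2 = a + rho(b - a); if f(x1) < f(x2) keep [a, x2], otherwise keep [x1, b].
Step 1: [-6.0000, -1.0000], x1=-4.0900 (f=1.1881), x2=-2.9100 (f=0.0081); f(x1) > f(x2) => keep [-4.0900, -1.0000]
Step 2: [-4.0900, -1.0000], x1=-2.9096 (f=0.0082), x2=-2.1804 (f=0.6718); f(x1) < f(x2) => keep [-4.0900, -2.1804]
Step 3: [-4.0900, -2.1804], x1=-3.3605 (f=0.1300), x2=-2.9099 (f=0.0081); f(x1) > f(x2) => keep [-3.3605, -2.1804]
Final interval: [-3.3605, -2.1804]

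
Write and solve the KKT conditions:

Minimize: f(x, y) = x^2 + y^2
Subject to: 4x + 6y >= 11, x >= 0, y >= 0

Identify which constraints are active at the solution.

KKT conditions for min x^2 + y^2 s.t. 4x + 6y >= 11, x >= 0, y >= 0:
Stationarity: 2x = mu*4 + mu_x, 2y = mu*6 + mu_y, with mu, mu_x, mu_y >= 0
Complementary slackness: mu*(4x + 6y - 11) = 0, mu_x*x = 0, mu_y*y = 0
(0, 0) is infeasible (4*0 + 6*0 < 11), so if mu = 0 stationarity would force x = mu_x/2 >= 0, y = mu_y/2 >= 0 with mu_x*x = mu_y*y = 0, i.e. x = y = 0: contradiction. Hence mu > 0 and 4x + 6y = 11 is active.
Try x > 0, y > 0 (so mu_x = mu_y = 0): x = 4*mu/2, y = 6*mu/2
Substitute: 4*(4*mu/2) + 6*(6*mu/2) = 11
  mu*52/2 = 11 => mu = 11/26
x* = 11/13 > 0, y* = 33/26 > 0, consistent with mu_x = mu_y = 0.
f is convex and the constraints are linear, so this KKT point is the global minimum.
f* = 121/52
Active constraints: 4x + 6y >= 11 (holds with equality, mu = 11/26 > 0); x >= 0 and y >= 0 are inactive (mu_x = mu_y = 0).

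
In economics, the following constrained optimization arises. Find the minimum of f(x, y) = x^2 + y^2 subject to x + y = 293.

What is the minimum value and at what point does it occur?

Substitute y = 293 - x into f(x,y) = x^2 + y^2:
g(x) = x^2 + (293 - x)^2 = 2x^2 - 586x + 85849
g'(x) = 4x - 586 = 0  =>  x = 293/2
y = 293 - 293/2 = 293/2
Minimum value = (293/2)^2 + (293/2)^2 = 85849/2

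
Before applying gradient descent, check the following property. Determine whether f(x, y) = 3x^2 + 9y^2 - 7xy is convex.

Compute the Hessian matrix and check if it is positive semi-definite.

f(x,y) = 3x^2 + 9y^2 - 7xy
Hessian H = [[6, -7], [-7, 18]]
trace(H) = 24, det(H) = 59
Eigenvalues: (24 +/- sqrt(340)) / 2 = 21.22, 2.78
Since both eigenvalues > 0, f is convex.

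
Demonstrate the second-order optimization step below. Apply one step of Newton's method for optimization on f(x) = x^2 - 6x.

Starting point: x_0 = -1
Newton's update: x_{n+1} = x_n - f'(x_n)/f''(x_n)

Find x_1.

f(x) = x^2 - 6x
f'(x) = 2x + (-6), f''(x) = 2
Newton step: x_1 = x_0 - f'(x_0)/f''(x_0)
f'(-1) = -8
x_1 = -1 - -8/2 = 3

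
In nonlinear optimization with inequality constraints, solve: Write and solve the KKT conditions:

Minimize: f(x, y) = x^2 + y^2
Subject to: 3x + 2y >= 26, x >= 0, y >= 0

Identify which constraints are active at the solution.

KKT conditions for min x^2 + y^2 s.t. 3x + 2y >= 26, x >= 0, y >= 0:
Stationarity: 2x = mu*3 + mu_x, 2y = mu*2 + mu_y, with mu, mu_x, mu_y >= 0
Complementary slackness: mu*(3x + 2y - 26) = 0, mu_x*x = 0, mu_y*y = 0
(0, 0) is infeasible (3*0 + 2*0 < 26), so if mu = 0 stationarity would force x = mu_x/2 >= 0, y = mu_y/2 >= 0 with mu_x*x = mu_y*y = 0, i.e. x = y = 0: contradiction. Hence mu > 0 and 3x + 2y = 26 is active.
Try x > 0, y > 0 (so mu_x = mu_y = 0): x = 3*mu/2, y = 2*mu/2
Substitute: 3*(3*mu/2) + 2*(2*mu/2) = 26
  mu*13/2 = 26 => mu = 4
x* = 6 > 0, y* = 4 > 0, consistent with mu_x = mu_y = 0.
f is convex and the constraints are linear, so this KKT point is the global minimum.
f* = 52
Active constraints: 3x + 2y >= 26 (holds with equality, mu = 4 > 0); x >= 0 and y >= 0 are inactive (mu_x = mu_y = 0).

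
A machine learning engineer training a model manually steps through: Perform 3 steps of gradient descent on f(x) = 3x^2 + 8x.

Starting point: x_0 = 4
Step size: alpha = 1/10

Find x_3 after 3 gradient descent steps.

f(x) = 3x^2 + 8x, f'(x) = 6x + (8)
Step 1: f'(4) = 32, x_1 = 4 - 1/10 * 32 = 4/5
Step 2: f'(4/5) = 64/5, x_2 = 4/5 - 1/10 * 64/5 = -12/25
Step 3: f'(-12/25) = 128/25, x_3 = -12/25 - 1/10 * 128/25 = -124/125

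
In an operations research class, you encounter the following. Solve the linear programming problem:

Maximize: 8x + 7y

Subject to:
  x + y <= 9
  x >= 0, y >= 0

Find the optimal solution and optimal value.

The feasible region has vertices at [(0, 0), (9, 0), (0, 9)].
Checking objective 8x + 7y at each vertex:
  (0, 0): 8*0 + 7*0 = 0
  (9, 0): 8*9 + 7*0 = 72
  (0, 9): 8*0 + 7*9 = 63
Maximum is 72 at (9, 0).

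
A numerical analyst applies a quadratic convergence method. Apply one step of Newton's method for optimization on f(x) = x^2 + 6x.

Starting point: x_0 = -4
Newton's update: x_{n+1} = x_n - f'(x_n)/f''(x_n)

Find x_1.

f(x) = x^2 + 6x
f'(x) = 2x + (6), f''(x) = 2
Newton step: x_1 = x_0 - f'(x_0)/f''(x_0)
f'(-4) = -2
x_1 = -4 - -2/2 = -3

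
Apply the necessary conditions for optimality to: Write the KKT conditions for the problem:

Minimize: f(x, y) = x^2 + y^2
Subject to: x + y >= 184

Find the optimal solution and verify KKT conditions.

KKT conditions for min x^2 + y^2 s.t. x + y >= 184:
Stationarity: 2x = mu, 2y = mu
So x = y = mu/2.
Complementary slackness: mu*(x + y - 184) = 0
Primal feasibility: x + y >= 184; dual feasibility: mu >= 0
If mu = 0 then x = y = 0, but 0 + 0 < 184 is infeasible, so the constraint is active.
Constraint active: x + y = 2*(mu/2) = 184 => mu = 184
x = y = 92, f = 16928
Verify: stationarity 2*92 = 184 = mu; primal 92 + 92 = 184 >= 184; dual mu = 184 >= 0; complementary slackness 184*(184 - 184) = 0. All KKT conditions hold.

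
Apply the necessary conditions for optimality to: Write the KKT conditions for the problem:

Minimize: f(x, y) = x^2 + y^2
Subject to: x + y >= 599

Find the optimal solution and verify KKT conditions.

KKT conditions for min x^2 + y^2 s.t. x + y >= 599:
Stationarity: 2x = mu, 2y = mu
So x = y = mu/2.
Complementary slackness: mu*(x + y - 599) = 0
Primal feasibility: x + y >= 599; dual feasibility: mu >= 0
If mu = 0 then x = y = 0, but 0 + 0 < 599 is infeasible, so the constraint is active.
Constraint active: x + y = 2*(mu/2) = 599 => mu = 599
x = y = 599/2, f = 358801/2
Verify: stationarity 2*(599/2) = 599 = mu; primal 599/2 + 599/2 = 599 >= 599; dual mu = 599 >= 0; complementary slackness 599*(599 - 599) = 0. All KKT conditions hold.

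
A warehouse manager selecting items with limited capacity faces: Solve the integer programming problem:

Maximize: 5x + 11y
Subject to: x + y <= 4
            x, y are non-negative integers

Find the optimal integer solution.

Objective: 5x + 11y, constraint: x + y <= 4
Coefficient of y is 11 > coefficient of x is 5, so allocate the entire budget to y.
Optimal: x = 0, y = 4, value = 44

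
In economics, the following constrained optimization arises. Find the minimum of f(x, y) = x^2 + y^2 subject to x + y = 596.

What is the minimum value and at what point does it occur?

Substitute y = 596 - x into f(x,y) = x^2 + y^2:
g(x) = x^2 + (596 - x)^2 = 2x^2 - 1192x + 355216
g'(x) = 4x - 1192 = 0  =>  x = 298
y = 596 - 298 = 298
Minimum value = 298^2 + 298^2 = 177608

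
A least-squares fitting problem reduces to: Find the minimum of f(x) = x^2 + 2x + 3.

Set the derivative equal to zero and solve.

f(x) = x^2 + 2x + 3
f'(x) = 2x + (2) = 0
x = -2/2 = -1
f(-1) = 2
Since f''(x) = 2 > 0, this is a minimum.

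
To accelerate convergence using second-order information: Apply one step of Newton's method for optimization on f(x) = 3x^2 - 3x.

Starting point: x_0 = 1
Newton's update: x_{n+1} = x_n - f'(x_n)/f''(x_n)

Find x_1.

f(x) = 3x^2 - 3x
f'(x) = 6x + (-3), f''(x) = 6
Newton step: x_1 = x_0 - f'(x_0)/f''(x_0)
f'(1) = 3
x_1 = 1 - 3/6 = 1/2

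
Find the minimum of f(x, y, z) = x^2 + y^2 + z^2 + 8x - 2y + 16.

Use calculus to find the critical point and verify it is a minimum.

f(x,y,z) = x^2 + y^2 + z^2 + 8x - 2y + 16
df/dx = 2x + (8) = 0 => x = -4
df/dy = 2y + (-2) = 0 => y = 1
df/dz = 2z + (0) = 0 => z = 0
f(-4,1,0) = 1*(-4)^2 + 1*(1)^2 + 1*(0)^2 + 8*(-4) + -2*(1) + 16 = -1
Hessian is diagonal with entries 2, 2, 2 > 0, confirmed minimum.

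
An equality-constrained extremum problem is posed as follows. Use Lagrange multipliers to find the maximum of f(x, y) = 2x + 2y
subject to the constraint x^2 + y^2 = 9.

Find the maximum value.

Set up Lagrange conditions: grad f = lambda * grad g
  2 = 2*lambda*x
  2 = 2*lambda*y
From these: x/y = 2/2, so x = 2t, y = 2t for some t.
Substitute into constraint: (2t)^2 + (2t)^2 = 9
  t^2 * 8 = 9
  t = sqrt(9/8)
Maximum = 2*x + 2*y = (2^2 + 2^2)*t = 8 * sqrt(9/8) = sqrt(72)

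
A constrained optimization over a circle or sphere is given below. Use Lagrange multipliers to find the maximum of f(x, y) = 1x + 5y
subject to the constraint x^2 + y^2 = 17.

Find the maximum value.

Set up Lagrange conditions: grad f = lambda * grad g
  1 = 2*lambda*x
  5 = 2*lambda*y
From these: x/y = 1/5, so x = 1t, y = 5t for some t.
Substitute into constraint: (1t)^2 + (5t)^2 = 17
  t^2 * 26 = 17
  t = sqrt(17/26)
Maximum = 1*x + 5*y = (1^2 + 5^2)*t = 26 * sqrt(17/26) = sqrt(442)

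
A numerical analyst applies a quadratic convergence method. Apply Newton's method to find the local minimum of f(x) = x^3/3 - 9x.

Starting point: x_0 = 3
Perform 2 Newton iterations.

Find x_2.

f(x) = x^3/3 - 9x
f'(x) = x^2 - 9, f''(x) = 2x
Newton update: x_{n+1} = x_n - (x_n^2 - 9)/(2*x_n)
Step 1: x_0 = 3, f'=0, f''=6, x_1 = 3
Step 2: x_1 = 3, f'=0, f''=6, x_2 = 3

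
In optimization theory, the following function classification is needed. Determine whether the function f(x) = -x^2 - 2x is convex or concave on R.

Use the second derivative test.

f(x) = -x^2 - 2x
f'(x) = -2x - 2
f''(x) = -2
Since f''(x) = -2 < 0 for all x, f is concave on R.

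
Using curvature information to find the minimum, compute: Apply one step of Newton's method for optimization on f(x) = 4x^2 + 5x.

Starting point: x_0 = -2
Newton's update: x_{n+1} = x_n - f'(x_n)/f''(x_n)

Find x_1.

f(x) = 4x^2 + 5x
f'(x) = 8x + (5), f''(x) = 8
Newton step: x_1 = x_0 - f'(x_0)/f''(x_0)
f'(-2) = -11
x_1 = -2 - -11/8 = -5/8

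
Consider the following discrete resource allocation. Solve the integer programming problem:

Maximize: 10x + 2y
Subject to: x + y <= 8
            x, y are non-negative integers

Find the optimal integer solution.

Objective: 10x + 2y, constraint: x + y <= 8
Coefficient of x is 10 >= coefficient of y is 2, so allocate the entire budget to x.
Optimal: x = 8, y = 0, value = 80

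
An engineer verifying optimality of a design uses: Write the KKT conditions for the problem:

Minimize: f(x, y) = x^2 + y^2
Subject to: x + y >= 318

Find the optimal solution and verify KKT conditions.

KKT conditions for min x^2 + y^2 s.t. x + y >= 318:
Stationarity: 2x = mu, 2y = mu
So x = y = mu/2.
Complementary slackness: mu*(x + y - 318) = 0
Primal feasibility: x + y >= 318; dual feasibility: mu >= 0
If mu = 0 then x = y = 0, but 0 + 0 < 318 is infeasible, so the constraint is active.
Constraint active: x + y = 2*(mu/2) = 318 => mu = 318
x = y = 159, f = 50562
Verify: stationarity 2*159 = 318 = mu; primal 159 + 159 = 318 >= 318; dual mu = 318 >= 0; complementary slackness 318*(318 - 318) = 0. All KKT conditions hold.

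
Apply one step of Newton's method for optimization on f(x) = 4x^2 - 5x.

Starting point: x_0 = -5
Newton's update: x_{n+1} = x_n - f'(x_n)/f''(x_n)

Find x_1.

f(x) = 4x^2 - 5x
f'(x) = 8x + (-5), f''(x) = 8
Newton step: x_1 = x_0 - f'(x_0)/f''(x_0)
f'(-5) = -45
x_1 = -5 - -45/8 = 5/8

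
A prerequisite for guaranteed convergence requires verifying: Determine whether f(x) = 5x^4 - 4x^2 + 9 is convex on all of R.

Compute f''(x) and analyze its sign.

f(x) = 5x^4 - 4x^2 + 9
f'(x) = 20x^3 + -8x
f''(x) = 60x^2 + -8
f''(0) = -8 < 0, so not convex near x = 0
Therefore, f is not globally convex on R.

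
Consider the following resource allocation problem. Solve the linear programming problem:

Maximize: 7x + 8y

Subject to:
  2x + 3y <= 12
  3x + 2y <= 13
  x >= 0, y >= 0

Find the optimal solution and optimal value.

Feasible vertices: (0, 0), (0, 4), (3, 2), (13/3, 0)
Objective 7x + 8y at each:
  (0, 0): 0
  (0, 4): 32
  (3, 2): 37
  (13/3, 0): 91/3
Maximum is 37 at (3, 2).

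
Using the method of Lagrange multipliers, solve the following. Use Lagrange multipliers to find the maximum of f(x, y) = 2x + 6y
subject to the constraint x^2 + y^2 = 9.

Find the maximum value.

Set up Lagrange conditions: grad f = lambda * grad g
  2 = 2*lambda*x
  6 = 2*lambda*y
From these: x/y = 2/6, so x = 2t, y = 6t for some t.
Substitute into constraint: (2t)^2 + (6t)^2 = 9
  t^2 * 40 = 9
  t = sqrt(9/40)
Maximum = 2*x + 6*y = (2^2 + 6^2)*t = 40 * sqrt(9/40) = sqrt(360)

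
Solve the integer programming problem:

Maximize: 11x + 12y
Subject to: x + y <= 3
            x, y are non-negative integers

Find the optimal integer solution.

Objective: 11x + 12y, constraint: x + y <= 3
Coefficient of y is 12 > coefficient of x is 11, so allocate the entire budget to y.
Optimal: x = 0, y = 3, value = 36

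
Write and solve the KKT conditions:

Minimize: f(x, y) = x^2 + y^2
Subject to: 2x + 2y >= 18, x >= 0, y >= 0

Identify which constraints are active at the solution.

KKT conditions for min x^2 + y^2 s.t. 2x + 2y >= 18, x >= 0, y >= 0:
Stationarity: 2x = mu*2 + mu_x, 2y = mu*2 + mu_y, with mu, mu_x, mu_y >= 0
Complementary slackness: mu*(2x + 2y - 18) = 0, mu_x*x = 0, mu_y*y = 0
(0, 0) is infeasible (2*0 + 2*0 < 18), so if mu = 0 stationarity would force x = mu_x/2 >= 0, y = mu_y/2 >= 0 with mu_x*x = mu_y*y = 0, i.e. x = y = 0: contradiction. Hence mu > 0 and 2x + 2y = 18 is active.
Try x > 0, y > 0 (so mu_x = mu_y = 0): x = 2*mu/2, y = 2*mu/2
Substitute: 2*(2*mu/2) + 2*(2*mu/2) = 18
  mu*8/2 = 18 => mu = 9/2
x* = 9/2 > 0, y* = 9/2 > 0, consistent with mu_x = mu_y = 0.
f is convex and the constraints are linear, so this KKT point is the global minimum.
f* = 81/2
Active constraints: 2x + 2y >= 18 (holds with equality, mu = 9/2 > 0); x >= 0 and y >= 0 are inactive (mu_x = mu_y = 0).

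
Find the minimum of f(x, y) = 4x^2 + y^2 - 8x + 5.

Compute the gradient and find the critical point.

f(x,y) = 4x^2 + y^2 - 8x + 5
df/dx = 8x + (-8) = 0  =>  x = 1
df/dy = 2y + (0) = 0  =>  y = 0
f(1, 0) = 4*(1)^2 + 1*(0)^2 + -8*(1) + 5 = 1
Hessian is diagonal with entries 8, 2 > 0, so this is a minimum.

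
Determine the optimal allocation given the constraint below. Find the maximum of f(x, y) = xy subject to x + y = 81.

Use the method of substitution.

Substitute y = 81 - x into f(x,y) = xy:
g(x) = x(81 - x) = 81x - x^2
g'(x) = 81 - 2x = 0  =>  x = 81/2
y = 81 - 81/2 = 81/2
Maximum value = (81/2) * (81/2) = 6561/4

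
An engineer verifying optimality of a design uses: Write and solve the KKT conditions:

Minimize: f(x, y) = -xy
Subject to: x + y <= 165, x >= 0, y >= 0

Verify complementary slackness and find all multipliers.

Problem: min -xy s.t. x + y <= 165 (multiplier lambda), x >= 0 (mu_x), y >= 0 (mu_y)
KKT stationarity: -y + lambda - mu_x = 0, -x + lambda - mu_y = 0, with lambda, mu_x, mu_y >= 0
Complementary slackness: lambda*(x + y - 165) = 0, mu_x*x = 0, mu_y*y = 0
If lambda = 0: y = -mu_x <= 0 and x = -mu_y <= 0 force x = y = 0 with f = 0; but x = y = 165/2 is feasible with f = -27225/4 < 0, so this is not the minimum. Hence lambda > 0 and x + y = 165.
Try x > 0, y > 0 (so mu_x = mu_y = 0): y = lambda, x = lambda => x = y = lambda
x + y = 165 => 2*lambda = 165 => lambda = 165/2
x* = y* = 165/2 > 0, consistent with mu_x = mu_y = 0.
(Any feasible point with x = 0 or y = 0 has f = 0 > -27225/4, so the minimum is not on those boundaries.)
min(-xy) = -27225/4 (i.e. max xy = 27225/4)
Multipliers: lambda = 165/2, mu_x = 0, mu_y = 0
Complementary slackness: lambda*(x + y - 165) = 165/2*(165/2 + 165/2 - 165) = 0, mu_x*x = 0*165/2 = 0, mu_y*y = 0*165/2 = 0. Satisfied.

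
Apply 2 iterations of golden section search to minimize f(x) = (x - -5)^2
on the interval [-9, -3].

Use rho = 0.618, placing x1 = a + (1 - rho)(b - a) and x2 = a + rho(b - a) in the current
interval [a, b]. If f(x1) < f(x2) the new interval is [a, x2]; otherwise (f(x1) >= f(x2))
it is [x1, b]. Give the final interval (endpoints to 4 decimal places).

Golden section search for min of f(x) = (x - -5)^2 on [-9, -3].
Each step: x1 = a + (1 - rho)(b - a), x2 = a + rho(b - a); if f(x1) < f(x2) keep [a, x2], otherwise keep [x1, b].
Step 1: [-9.0000, -3.0000], x1=-6.7080 (f=2.9173), x2=-5.2920 (f=0.0853); f(x1) > f(x2) => keep [-6.7080, -3.0000]
Step 2: [-6.7080, -3.0000], x1=-5.2915 (f=0.0850), x2=-4.4165 (f=0.3405); f(x1) < f(x2) => keep [-6.7080, -4.4165]
Final interval: [-6.7080, -4.4165]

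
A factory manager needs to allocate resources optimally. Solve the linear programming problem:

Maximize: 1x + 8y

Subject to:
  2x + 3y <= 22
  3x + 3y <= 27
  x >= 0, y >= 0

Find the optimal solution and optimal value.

Feasible vertices: (0, 0), (0, 22/3), (5, 4), (9, 0)
Objective 1x + 8y at each:
  (0, 0): 0
  (0, 22/3): 176/3
  (5, 4): 37
  (9, 0): 9
Maximum is 176/3 at (0, 22/3).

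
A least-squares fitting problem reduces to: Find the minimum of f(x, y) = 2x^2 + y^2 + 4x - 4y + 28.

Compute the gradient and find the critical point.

f(x,y) = 2x^2 + y^2 + 4x - 4y + 28
df/dx = 4x + (4) = 0  =>  x = -1
df/dy = 2y + (-4) = 0  =>  y = 2
f(-1, 2) = 2*(-1)^2 + 1*(2)^2 + 4*(-1) + -4*(2) + 28 = 22
Hessian is diagonal with entries 4, 2 > 0, so this is a minimum.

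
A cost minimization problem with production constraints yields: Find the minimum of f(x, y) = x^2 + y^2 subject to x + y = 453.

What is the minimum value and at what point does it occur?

Substitute y = 453 - x into f(x,y) = x^2 + y^2:
g(x) = x^2 + (453 - x)^2 = 2x^2 - 906x + 205209
g'(x) = 4x - 906 = 0  =>  x = 453/2
y = 453 - 453/2 = 453/2
Minimum value = (453/2)^2 + (453/2)^2 = 205209/2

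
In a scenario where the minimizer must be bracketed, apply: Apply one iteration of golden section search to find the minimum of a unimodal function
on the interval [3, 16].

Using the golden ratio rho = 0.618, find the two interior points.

Golden section search on [3, 16].
Golden ratio rho = 0.618 (approx).
Interior points:
  x_1 = 3 + (1-0.618)*13 = 7.9660
  x_2 = 3 + 0.618*13 = 11.0340
Compare f(x_1) and f(x_2) to determine which subinterval to keep.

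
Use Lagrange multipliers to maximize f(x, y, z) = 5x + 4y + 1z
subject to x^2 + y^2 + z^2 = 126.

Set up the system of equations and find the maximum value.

Lagrange conditions: 5 = 2*lambda*x, 4 = 2*lambda*y, 1 = 2*lambda*z
So x:5 = y:4 = z:1, i.e. x = 5t, y = 4t, z = 1t
Constraint: t^2*(5^2 + 4^2 + 1^2) = 126
  t^2 * 42 = 126  =>  t = sqrt(3)
Maximum = 5*5t + 4*4t + 1*1t = 42*sqrt(3) = sqrt(5292)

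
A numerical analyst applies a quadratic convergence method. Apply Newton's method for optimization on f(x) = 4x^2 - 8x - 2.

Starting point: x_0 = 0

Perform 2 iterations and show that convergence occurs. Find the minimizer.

f(x) = 4x^2 - 8x - 2, f'(x) = 8x + (-8), f''(x) = 8
Step 1: f'(0) = -8, x_1 = 0 - -8/8 = 1
Step 2: f'(1) = 0, x_2 = 1 (converged)
Newton's method converges in 1 step for quadratics.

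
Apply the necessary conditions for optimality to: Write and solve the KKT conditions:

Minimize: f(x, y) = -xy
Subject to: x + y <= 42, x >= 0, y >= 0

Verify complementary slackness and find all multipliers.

Problem: min -xy s.t. x + y <= 42 (multiplier lambda), x >= 0 (mu_x), y >= 0 (mu_y)
KKT stationarity: -y + lambda - mu_x = 0, -x + lambda - mu_y = 0, with lambda, mu_x, mu_y >= 0
Complementary slackness: lambda*(x + y - 42) = 0, mu_x*x = 0, mu_y*y = 0
If lambda = 0: y = -mu_x <= 0 and x = -mu_y <= 0 force x = y = 0 with f = 0; but x = y = 21 is feasible with f = -441 < 0, so this is not the minimum. Hence lambda > 0 and x + y = 42.
Try x > 0, y > 0 (so mu_x = mu_y = 0): y = lambda, x = lambda => x = y = lambda
x + y = 42 => 2*lambda = 42 => lambda = 21
x* = y* = 21 > 0, consistent with mu_x = mu_y = 0.
(Any feasible point with x = 0 or y = 0 has f = 0 > -441, so the minimum is not on those boundaries.)
min(-xy) = -441 (i.e. max xy = 441)
Multipliers: lambda = 21, mu_x = 0, mu_y = 0
Complementary slackness: lambda*(x + y - 42) = 21*(21 + 21 - 42) = 0, mu_x*x = 0*21 = 0, mu_y*y = 0*21 = 0. Satisfied.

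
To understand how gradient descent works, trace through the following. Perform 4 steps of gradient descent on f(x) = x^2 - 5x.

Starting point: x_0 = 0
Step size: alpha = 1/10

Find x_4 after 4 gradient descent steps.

f(x) = x^2 - 5x, f'(x) = 2x + (-5)
Step 1: f'(0) = -5, x_1 = 0 - 1/10 * -5 = 1/2
Step 2: f'(1/2) = -4, x_2 = 1/2 - 1/10 * -4 = 9/10
Step 3: f'(9/10) = -16/5, x_3 = 9/10 - 1/10 * -16/5 = 61/50
Step 4: f'(61/50) = -64/25, x_4 = 61/50 - 1/10 * -64/25 = 369/250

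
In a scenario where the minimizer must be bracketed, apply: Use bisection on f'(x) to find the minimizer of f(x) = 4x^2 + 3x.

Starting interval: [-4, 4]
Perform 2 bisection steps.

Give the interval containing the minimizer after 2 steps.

Finding critical point of f(x) = 4x^2 + 3x using bisection on f'(x) = 8x + 3.
f'(x) = 0 when x = -3/8.
Starting interval: [-4, 4]
Step 1: mid = 0, f'(mid) = 3, new interval = [-4, 0]
Step 2: mid = -2, f'(mid) = -13, new interval = [-2, 0]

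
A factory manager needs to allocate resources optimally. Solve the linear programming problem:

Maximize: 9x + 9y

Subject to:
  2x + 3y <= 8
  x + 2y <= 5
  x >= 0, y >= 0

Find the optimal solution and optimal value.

Feasible vertices: (0, 0), (0, 5/2), (1, 2), (4, 0)
Objective 9x + 9y at each:
  (0, 0): 0
  (0, 5/2): 45/2
  (1, 2): 27
  (4, 0): 36
Maximum is 36 at (4, 0).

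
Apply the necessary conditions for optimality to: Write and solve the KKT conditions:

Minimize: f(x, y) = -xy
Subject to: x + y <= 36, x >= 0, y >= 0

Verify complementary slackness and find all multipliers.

Problem: min -xy s.t. x + y <= 36 (multiplier lambda), x >= 0 (mu_x), y >= 0 (mu_y)
KKT stationarity: -y + lambda - mu_x = 0, -x + lambda - mu_y = 0, with lambda, mu_x, mu_y >= 0
Complementary slackness: lambda*(x + y - 36) = 0, mu_x*x = 0, mu_y*y = 0
If lambda = 0: y = -mu_x <= 0 and x = -mu_y <= 0 force x = y = 0 with f = 0; but x = y = 18 is feasible with f = -324 < 0, so this is not the minimum. Hence lambda > 0 and x + y = 36.
Try x > 0, y > 0 (so mu_x = mu_y = 0): y = lambda, x = lambda => x = y = lambda
x + y = 36 => 2*lambda = 36 => lambda = 18
x* = y* = 18 > 0, consistent with mu_x = mu_y = 0.
(Any feasible point with x = 0 or y = 0 has f = 0 > -324, so the minimum is not on those boundaries.)
min(-xy) = -324 (i.e. max xy = 324)
Multipliers: lambda = 18, mu_x = 0, mu_y = 0
Complementary slackness: lambda*(x + y - 36) = 18*(18 + 18 - 36) = 0, mu_x*x = 0*18 = 0, mu_y*y = 0*18 = 0. Satisfied.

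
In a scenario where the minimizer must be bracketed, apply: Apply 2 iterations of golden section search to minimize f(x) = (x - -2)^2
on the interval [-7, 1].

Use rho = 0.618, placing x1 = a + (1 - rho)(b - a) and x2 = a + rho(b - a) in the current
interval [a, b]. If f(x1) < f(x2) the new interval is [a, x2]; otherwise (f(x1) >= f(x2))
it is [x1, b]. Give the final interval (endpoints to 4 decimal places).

Golden section search for min of f(x) = (x - -2)^2 on [-7, 1].
Each step: x1 = a + (1 - rho)(b - a), x2 = a + rho(b - a); if f(x1) < f(x2) keep [a, x2], otherwise keep [x1, b].
Step 1: [-7.0000, 1.0000], x1=-3.9440 (f=3.7791), x2=-2.0560 (f=0.0031); f(x1) > f(x2) => keep [-3.9440, 1.0000]
Step 2: [-3.9440, 1.0000], x1=-2.0554 (f=0.0031), x2=-0.8886 (f=1.2352); f(x1) < f(x2) => keep [-3.9440, -0.8886]
Final interval: [-3.9440, -0.8886]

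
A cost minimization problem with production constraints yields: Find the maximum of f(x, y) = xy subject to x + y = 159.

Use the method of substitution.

Substitute y = 159 - x into f(x,y) = xy:
g(x) = x(159 - x) = 159x - x^2
g'(x) = 159 - 2x = 0  =>  x = 159/2
y = 159 - 159/2 = 159/2
Maximum value = (159/2) * (159/2) = 25281/4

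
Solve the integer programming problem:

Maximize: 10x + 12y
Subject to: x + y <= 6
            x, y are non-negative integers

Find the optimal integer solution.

Objective: 10x + 12y, constraint: x + y <= 6
Coefficient of y is 12 > coefficient of x is 10, so allocate the entire budget to y.
Optimal: x = 0, y = 6, value = 72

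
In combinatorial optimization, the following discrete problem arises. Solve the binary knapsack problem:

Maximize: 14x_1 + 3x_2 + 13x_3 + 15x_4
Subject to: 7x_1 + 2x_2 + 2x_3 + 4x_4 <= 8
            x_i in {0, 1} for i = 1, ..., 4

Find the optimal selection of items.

Items: item 1 (v=14, w=7), item 2 (v=3, w=2), item 3 (v=13, w=2), item 4 (v=15, w=4)
Capacity: 8
Checking all 16 subsets (w = total weight, v = total value):
  {}: w = 0, v = 0
  {1}: w = 7, v = 14
  {2}: w = 2, v = 3
  {3}: w = 2, v = 13
  {4}: w = 4, v = 15
  {1, 2}: w = 9 > 8, infeasible
  {1, 3}: w = 9 > 8, infeasible
  {1, 4}: w = 11 > 8, infeasible
  {2, 3}: w = 4, v = 16
  {2, 4}: w = 6, v = 18
  {3, 4}: w = 6, v = 28
  {1, 2, 3}: w = 11 > 8, infeasible
  {1, 2, 4}: w = 13 > 8, infeasible
  {1, 3, 4}: w = 13 > 8, infeasible
  {2, 3, 4}: w = 8, v = 31
  {1, 2, 3, 4}: w = 15 > 8, infeasible
Best feasible subset: items [2, 3, 4]
Total weight: 8 <= 8, total value: 31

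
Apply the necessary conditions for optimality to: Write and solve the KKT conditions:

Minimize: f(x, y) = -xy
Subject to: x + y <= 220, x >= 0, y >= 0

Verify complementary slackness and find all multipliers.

Problem: min -xy s.t. x + y <= 220 (multiplier lambda), x >= 0 (mu_x), y >= 0 (mu_y)
KKT stationarity: -y + lambda - mu_x = 0, -x + lambda - mu_y = 0, with lambda, mu_x, mu_y >= 0
Complementary slackness: lambda*(x + y - 220) = 0, mu_x*x = 0, mu_y*y = 0
If lambda = 0: y = -mu_x <= 0 and x = -mu_y <= 0 force x = y = 0 with f = 0; but x = y = 110 is feasible with f = -12100 < 0, so this is not the minimum. Hence lambda > 0 and x + y = 220.
Try x > 0, y > 0 (so mu_x = mu_y = 0): y = lambda, x = lambda => x = y = lambda
x + y = 220 => 2*lambda = 220 => lambda = 110
x* = y* = 110 > 0, consistent with mu_x = mu_y = 0.
(Any feasible point with x = 0 or y = 0 has f = 0 > -12100, so the minimum is not on those boundaries.)
min(-xy) = -12100 (i.e. max xy = 12100)
Multipliers: lambda = 110, mu_x = 0, mu_y = 0
Complementary slackness: lambda*(x + y - 220) = 110*(110 + 110 - 220) = 0, mu_x*x = 0*110 = 0, mu_y*y = 0*110 = 0. Satisfied.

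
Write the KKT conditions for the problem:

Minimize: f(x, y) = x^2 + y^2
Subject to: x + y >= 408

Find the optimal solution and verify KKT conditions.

KKT conditions for min x^2 + y^2 s.t. x + y >= 408:
Stationarity: 2x = mu, 2y = mu
So x = y = mu/2.
Complementary slackness: mu*(x + y - 408) = 0
Primal feasibility: x + y >= 408; dual feasibility: mu >= 0
If mu = 0 then x = y = 0, but 0 + 0 < 408 is infeasible, so the constraint is active.
Constraint active: x + y = 2*(mu/2) = 408 => mu = 408
x = y = 204, f = 83232
Verify: stationarity 2*204 = 408 = mu; primal 204 + 204 = 408 >= 408; dual mu = 408 >= 0; complementary slackness 408*(408 - 408) = 0. All KKT conditions hold.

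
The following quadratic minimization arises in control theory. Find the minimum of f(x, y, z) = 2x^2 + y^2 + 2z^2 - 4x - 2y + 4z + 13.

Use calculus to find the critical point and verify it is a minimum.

f(x,y,z) = 2x^2 + y^2 + 2z^2 - 4x - 2y + 4z + 13
df/dx = 4x + (-4) = 0 => x = 1
df/dy = 2y + (-2) = 0 => y = 1
df/dz = 4z + (4) = 0 => z = -1
f(1,1,-1) = 2*(1)^2 + 1*(1)^2 + 2*(-1)^2 + -4*(1) + -2*(1) + 4*(-1) + 13 = 8
Hessian is diagonal with entries 4, 2, 4 > 0, confirmed minimum.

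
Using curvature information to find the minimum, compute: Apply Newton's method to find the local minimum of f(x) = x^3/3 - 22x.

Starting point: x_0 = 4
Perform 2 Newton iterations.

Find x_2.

f(x) = x^3/3 - 22x
f'(x) = x^2 - 22, f''(x) = 2x
Newton update: x_{n+1} = x_n - (x_n^2 - 22)/(2*x_n)
Step 1: x_0 = 4, f'=-6, f''=8, x_1 = 19/4
Step 2: x_1 = 19/4, f'=9/16, f''=19/2, x_2 = 713/152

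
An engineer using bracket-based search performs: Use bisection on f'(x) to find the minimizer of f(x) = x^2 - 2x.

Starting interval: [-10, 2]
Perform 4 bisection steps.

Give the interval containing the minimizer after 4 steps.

Finding critical point of f(x) = x^2 - 2x using bisection on f'(x) = 2x + -2.
f'(x) = 0 when x = 1.
Starting interval: [-10, 2]
Step 1: mid = -4, f'(mid) = -10, new interval = [-4, 2]
Step 2: mid = -1, f'(mid) = -4, new interval = [-1, 2]
Step 3: mid = 1/2, f'(mid) = -1, new interval = [1/2, 2]
Step 4: mid = 5/4, f'(mid) = 1/2, new interval = [1/2, 5/4]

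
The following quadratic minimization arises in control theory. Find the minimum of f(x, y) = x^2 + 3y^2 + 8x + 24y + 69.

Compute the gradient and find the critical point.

f(x,y) = x^2 + 3y^2 + 8x + 24y + 69
df/dx = 2x + (8) = 0  =>  x = -4
df/dy = 6y + (24) = 0  =>  y = -4
f(-4, -4) = 1*(-4)^2 + 3*(-4)^2 + 8*(-4) + 24*(-4) + 69 = 5
Hessian is diagonal with entries 2, 6 > 0, so this is a minimum.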